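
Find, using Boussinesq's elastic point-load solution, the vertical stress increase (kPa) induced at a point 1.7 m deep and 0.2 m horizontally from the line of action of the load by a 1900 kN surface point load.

Δσ_z ≈ 303 kPa

Boussinesq vertical stress below a point load on an elastic half-space:
Δσ_z = 3P/(2πz²) · [1 + (r/z)²]^(−5/2)
r/z = 0.2/1.7 = 0.11765; [1+(r/z)²]^(−5/2) = 0.96622.
Δσ_z = 3×1900/(2π×1.7²) × 0.96622 = 313.9 × 0.96622 = 303.3 kPa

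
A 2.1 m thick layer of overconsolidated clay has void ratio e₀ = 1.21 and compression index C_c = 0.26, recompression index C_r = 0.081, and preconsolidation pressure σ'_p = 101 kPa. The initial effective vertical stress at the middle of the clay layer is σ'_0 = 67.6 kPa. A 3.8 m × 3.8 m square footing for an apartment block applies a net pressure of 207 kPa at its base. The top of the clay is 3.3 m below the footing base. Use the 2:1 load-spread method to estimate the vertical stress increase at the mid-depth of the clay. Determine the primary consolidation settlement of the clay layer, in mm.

Mid-depth of clay below the footing base: z = 3.3 + 2.1/2 = 4.35 m.
Stress increase at mid-clay by the 2:1 spreading method:
Δσ = qBL/((B+z)(L+z)) = 207×3.8×3.8/((3.8+4.35)(3.8+4.35)) = 45.001 kPa
Final effective stress: σ'_f = 67.6 + 45.001 = 112.6 kPa.
σ'_f = 112.6 > σ'_p = 101 kPa, so the stress path crosses the preconsolidation pressure — recompression up to σ'_p, then virgin compression beyond:
S_c = H/(1+e₀)·[C_r·log₁₀(σ'_p/σ'_0) + C_c·log₁₀(σ'_f/σ'_p)]
    = 2.1/2.21 × [0.081×log₁₀(101/67.6) + 0.26×log₁₀(112.6/101)]
    = 0.95023 × [0.014124 + 0.012276] = 0.02509 m

S_c ≈ 25.1 mm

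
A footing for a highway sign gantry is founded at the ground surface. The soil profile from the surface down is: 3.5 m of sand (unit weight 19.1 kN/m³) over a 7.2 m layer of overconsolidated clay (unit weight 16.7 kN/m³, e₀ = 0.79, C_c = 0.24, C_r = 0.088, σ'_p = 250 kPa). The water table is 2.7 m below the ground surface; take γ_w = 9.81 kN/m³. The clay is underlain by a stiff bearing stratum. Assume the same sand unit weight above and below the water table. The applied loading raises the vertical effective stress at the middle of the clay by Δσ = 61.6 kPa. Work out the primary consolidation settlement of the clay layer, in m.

S_c ≈ 0.0847 m

Mid-depth of clay below the ground surface: z = 3.5 + 7.2/2 = 7.1 m.
Total vertical stress at mid-clay: σ_v = 19.1×3.5 + 16.7×3.6 = 126.97 kPa.
Pore pressure: u = 9.81×(7.1 − 2.7) = 43.164 kPa.
Initial effective stress: σ'_0 = σ_v − u = 126.97 − 43.164 = 83.806 kPa.
Final effective stress: σ'_f = 83.806 + 61.6 = 145.41 kPa.
σ'_f = 145.41 ≤ σ'_p = 250 kPa, so the clay remains overconsolidated and only the recompression index applies:
S_c = C_r·H/(1+e₀)·log₁₀(σ'_f/σ'_0) = 0.088×7.2/1.79×log₁₀(145.41/83.806)
    = 0.35396 × 0.23932 = 0.08471 m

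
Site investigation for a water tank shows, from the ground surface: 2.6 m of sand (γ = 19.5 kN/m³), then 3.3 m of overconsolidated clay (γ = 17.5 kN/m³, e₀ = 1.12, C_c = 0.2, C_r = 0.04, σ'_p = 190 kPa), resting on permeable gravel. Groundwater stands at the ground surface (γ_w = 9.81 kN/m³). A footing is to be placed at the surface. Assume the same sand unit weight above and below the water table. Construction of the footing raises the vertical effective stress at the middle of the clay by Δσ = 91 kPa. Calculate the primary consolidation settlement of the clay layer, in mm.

S_c ≈ 33.1 mm

Mid-depth of clay below the ground surface: z = 2.6 + 3.3/2 = 4.25 m.
Total vertical stress at mid-clay: σ_v = 19.5×2.6 + 17.5×1.65 = 79.575 kPa.
Pore pressure: u = 9.81×(4.25 − 0) = 41.693 kPa.
Initial effective stress: σ'_0 = σ_v − u = 79.575 − 41.693 = 37.882 kPa.
Final effective stress: σ'_f = 37.882 + 91 = 128.88 kPa.
σ'_f = 128.88 ≤ σ'_p = 190 kPa, so the clay remains overconsolidated and only the recompression index applies:
S_c = C_r·H/(1+e₀)·log₁₀(σ'_f/σ'_0) = 0.04×3.3/2.12×log₁₀(128.88/37.882)
    = 0.062264 × 0.53175 = 0.03311 m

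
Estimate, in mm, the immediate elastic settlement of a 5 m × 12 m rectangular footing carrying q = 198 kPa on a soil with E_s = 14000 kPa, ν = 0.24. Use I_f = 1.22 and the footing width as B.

Immediate (elastic) settlement: S_e = q·B·(1−ν²)/E_s · I_f.
S_e = 198 × 5 × (1 − 0.24²) / 14000 × 1.22
    = 198 × 5 × 0.9424 / 14000 × 1.22
    = 0.0813 m = 81.3 mm

S_e ≈ 81.3 mm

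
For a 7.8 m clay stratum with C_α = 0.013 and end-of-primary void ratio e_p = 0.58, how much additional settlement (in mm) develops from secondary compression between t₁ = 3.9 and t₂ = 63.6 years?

Secondary compression: S_s = C_α·H/(1+e_p)·log₁₀(t₂/t₁)
S_s = 0.013×7.8/(1+0.58)×log₁₀(63.6/3.9)
    = 0.06418 × 1.212 = 0.07781 m

S_s ≈ 77.8 mm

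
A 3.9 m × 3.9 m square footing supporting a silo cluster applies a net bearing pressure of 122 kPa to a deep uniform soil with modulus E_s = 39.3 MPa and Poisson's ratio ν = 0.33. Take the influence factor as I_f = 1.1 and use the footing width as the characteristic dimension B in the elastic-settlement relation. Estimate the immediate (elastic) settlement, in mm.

S_e ≈ 11.9 mm

Immediate (elastic) settlement: S_e = q·B·(1−ν²)/E_s · I_f.
E_s = 39.3 MPa = 39300 kPa.
S_e = 122 × 3.9 × (1 − 0.33²) / 39300 × 1.1
    = 122 × 3.9 × 0.8911 / 39300 × 1.1
    = 0.01187 m = 11.87 mm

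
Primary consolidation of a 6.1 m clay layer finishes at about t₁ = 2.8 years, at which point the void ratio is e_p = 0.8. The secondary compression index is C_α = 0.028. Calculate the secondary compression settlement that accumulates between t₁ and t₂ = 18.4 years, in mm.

Secondary compression: S_s = C_α·H/(1+e_p)·log₁₀(t₂/t₁)
S_s = 0.028×6.1/(1+0.8)×log₁₀(18.4/2.8)
    = 0.09489 × 0.8177 = 0.07759 m

S_s ≈ 77.6 mm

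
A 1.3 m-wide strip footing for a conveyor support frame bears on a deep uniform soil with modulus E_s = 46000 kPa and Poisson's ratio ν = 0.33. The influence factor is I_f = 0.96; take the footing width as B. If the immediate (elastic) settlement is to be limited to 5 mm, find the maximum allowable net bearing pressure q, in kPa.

S_e = q·B·(1−ν²)/E_s · I_f  ⇒  q = S_e·E_s / (B·(1−ν²)·I_f).
q = 0.005 × 46000 / (1.3 × 0.8911 × 0.96) = 206.8 kPa

q ≈ 207 kPa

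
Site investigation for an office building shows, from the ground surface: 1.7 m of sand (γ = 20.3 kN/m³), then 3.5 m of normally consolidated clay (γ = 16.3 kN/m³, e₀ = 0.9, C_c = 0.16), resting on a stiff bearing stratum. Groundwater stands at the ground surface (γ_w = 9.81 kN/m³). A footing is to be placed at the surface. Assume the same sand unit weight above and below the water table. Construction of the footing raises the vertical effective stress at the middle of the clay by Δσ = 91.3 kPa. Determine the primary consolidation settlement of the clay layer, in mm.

S_c ≈ 181 mm

Mid-depth of clay below the ground surface: z = 1.7 + 3.5/2 = 3.45 m.
Total vertical stress at mid-clay: σ_v = 20.3×1.7 + 16.3×1.75 = 63.035 kPa.
Pore pressure: u = 9.81×(3.45 − 0) = 33.845 kPa.
Initial effective stress: σ'_0 = σ_v − u = 63.035 − 33.845 = 29.19 kPa.
Final effective stress: σ'_f = σ'_0 + Δσ = 29.19 + 91.3 = 120.49 kPa.
Normally consolidated clay, so the full stress increment lies on the virgin compression line:
S_c = C_c·H/(1+e₀)·log₁₀(σ'_f/σ'_0) = 0.16×3.5/(1+0.9)×log₁₀(120.49/29.19)
    = 0.29474 × 0.61572 = 0.1815 m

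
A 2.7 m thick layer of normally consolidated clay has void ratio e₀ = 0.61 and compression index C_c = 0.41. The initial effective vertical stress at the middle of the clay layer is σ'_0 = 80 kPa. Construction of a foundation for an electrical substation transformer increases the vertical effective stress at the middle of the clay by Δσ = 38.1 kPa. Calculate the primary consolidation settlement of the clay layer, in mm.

S_c ≈ 116 mm

Final effective stress: σ'_f = σ'_0 + Δσ = 80 + 38.1 = 118.1 kPa.
Normally consolidated clay, so the full stress increment lies on the virgin compression line:
S_c = C_c·H/(1+e₀)·log₁₀(σ'_f/σ'_0) = 0.41×2.7/(1+0.61)×log₁₀(118.1/80)
    = 0.68758 × 0.16916 = 0.1163 m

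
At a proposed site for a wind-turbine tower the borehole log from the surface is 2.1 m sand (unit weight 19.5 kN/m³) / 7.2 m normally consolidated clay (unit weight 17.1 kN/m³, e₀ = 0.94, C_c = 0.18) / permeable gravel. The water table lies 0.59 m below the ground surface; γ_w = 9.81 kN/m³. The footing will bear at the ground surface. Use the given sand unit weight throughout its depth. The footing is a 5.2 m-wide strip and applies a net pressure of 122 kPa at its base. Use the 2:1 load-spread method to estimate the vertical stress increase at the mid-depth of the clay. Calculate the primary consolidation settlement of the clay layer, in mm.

S_c ≈ 217 mm

Mid-depth of clay below the ground surface: z = 2.1 + 7.2/2 = 5.7 m.
Total vertical stress at mid-clay: σ_v = 19.5×2.1 + 17.1×3.6 = 102.51 kPa.
Pore pressure: u = 9.81×(5.7 − 0.59) = 50.129 kPa.
Initial effective stress: σ'_0 = σ_v − u = 102.51 − 50.129 = 52.381 kPa.
Stress increase at mid-clay by the 2:1 spreading method:
Δσ = qB/(B+z) = 122×5.2/(5.2+5.7) = 58.202 kPa
Final effective stress: σ'_f = σ'_0 + Δσ = 52.381 + 58.202 = 110.58 kPa.
Normally consolidated clay, so the full stress increment lies on the virgin compression line:
S_c = C_c·H/(1+e₀)·log₁₀(σ'_f/σ'_0) = 0.18×7.2/(1+0.94)×log₁₀(110.58/52.381)
    = 0.66804 × 0.3245 = 0.2168 m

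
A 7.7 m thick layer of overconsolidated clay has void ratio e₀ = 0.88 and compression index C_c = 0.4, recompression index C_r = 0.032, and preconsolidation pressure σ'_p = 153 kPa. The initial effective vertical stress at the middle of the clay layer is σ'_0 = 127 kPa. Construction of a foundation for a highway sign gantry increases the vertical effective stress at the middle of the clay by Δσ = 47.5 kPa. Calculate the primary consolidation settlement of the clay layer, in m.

Final effective stress: σ'_f = 127 + 47.5 = 174.5 kPa.
σ'_f = 174.5 > σ'_p = 153 kPa, so the stress path crosses the preconsolidation pressure — recompression up to σ'_p, then virgin compression beyond:
S_c = H/(1+e₀)·[C_r·log₁₀(σ'_p/σ'_0) + C_c·log₁₀(σ'_f/σ'_p)]
    = 7.7/1.88 × [0.032×log₁₀(153/127) + 0.4×log₁₀(174.5/153)]
    = 4.0957 × [0.0025884 + 0.022842] = 0.1042 m

S_c ≈ 0.104 m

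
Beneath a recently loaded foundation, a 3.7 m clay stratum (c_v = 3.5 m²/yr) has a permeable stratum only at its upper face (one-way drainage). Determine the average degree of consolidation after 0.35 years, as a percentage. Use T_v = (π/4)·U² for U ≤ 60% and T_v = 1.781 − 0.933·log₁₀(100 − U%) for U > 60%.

Drainage path length: H_d = H = 3.7 m (single drainage).
T_v = c_v·t/H_d² = 3.5×0.35/3.7² = 0.089481.
T_v = 0.089481 corresponds to the U ≤ 60% branch:
U = √(4T_v/π) = 0.3375

U ≈ 33.8 %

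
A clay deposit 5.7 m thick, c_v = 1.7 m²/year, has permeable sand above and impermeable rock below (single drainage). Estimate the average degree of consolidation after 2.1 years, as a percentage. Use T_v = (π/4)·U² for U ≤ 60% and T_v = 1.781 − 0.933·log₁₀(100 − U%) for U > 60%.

Drainage path length: H_d = H = 5.7 m (single drainage).
T_v = c_v·t/H_d² = 1.7×2.1/5.7² = 0.10988.
T_v = 0.10988 corresponds to the U ≤ 60% branch:
U = √(4T_v/π) = 0.374

U ≈ 37.4 %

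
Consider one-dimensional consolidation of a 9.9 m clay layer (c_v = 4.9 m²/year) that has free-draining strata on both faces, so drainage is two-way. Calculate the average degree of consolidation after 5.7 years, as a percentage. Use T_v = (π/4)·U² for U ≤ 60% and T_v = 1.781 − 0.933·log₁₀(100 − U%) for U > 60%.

Drainage path length: H_d = H/2 = 4.95 m (double drainage).
T_v = c_v·t/H_d² = 4.9×5.7/4.95² = 1.1399.
T_v = 1.1399 corresponds to the U > 60% branch:
U = 1 − 10^((1.781 − T_v)/0.933)/100 = 0.9513

U ≈ 95.1 %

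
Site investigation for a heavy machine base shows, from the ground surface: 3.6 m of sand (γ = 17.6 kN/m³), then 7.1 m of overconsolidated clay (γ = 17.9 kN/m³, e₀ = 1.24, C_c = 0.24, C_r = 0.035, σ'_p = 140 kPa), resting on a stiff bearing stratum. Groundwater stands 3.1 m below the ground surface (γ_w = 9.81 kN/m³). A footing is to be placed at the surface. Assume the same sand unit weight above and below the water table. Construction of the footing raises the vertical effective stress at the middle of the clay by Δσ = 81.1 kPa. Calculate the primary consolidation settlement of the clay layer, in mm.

S_c ≈ 83.6 mm

Mid-depth of clay below the ground surface: z = 3.6 + 7.1/2 = 7.15 m.
Total vertical stress at mid-clay: σ_v = 17.6×3.6 + 17.9×3.55 = 126.91 kPa.
Pore pressure: u = 9.81×(7.15 − 3.1) = 39.73 kPa.
Initial effective stress: σ'_0 = σ_v − u = 126.91 − 39.73 = 87.18 kPa.
Final effective stress: σ'_f = 87.18 + 81.1 = 168.28 kPa.
σ'_f = 168.28 > σ'_p = 140 kPa, so the stress path crosses the preconsolidation pressure — recompression up to σ'_p, then virgin compression beyond:
S_c = H/(1+e₀)·[C_r·log₁₀(σ'_p/σ'_0) + C_c·log₁₀(σ'_f/σ'_p)]
    = 7.1/2.24 × [0.035×log₁₀(140/87.18) + 0.24×log₁₀(168.28/140)]
    = 3.1696 × [0.0071999 + 0.019177] = 0.0836 m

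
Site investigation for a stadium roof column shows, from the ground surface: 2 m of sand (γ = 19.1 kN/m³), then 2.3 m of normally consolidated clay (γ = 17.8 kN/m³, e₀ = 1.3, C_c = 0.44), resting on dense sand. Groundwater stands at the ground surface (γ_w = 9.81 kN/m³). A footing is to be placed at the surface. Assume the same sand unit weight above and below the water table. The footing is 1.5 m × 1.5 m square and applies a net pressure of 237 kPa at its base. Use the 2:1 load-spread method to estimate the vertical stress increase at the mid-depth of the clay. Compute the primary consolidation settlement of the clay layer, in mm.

S_c ≈ 121 mm

Mid-depth of clay below the ground surface: z = 2 + 2.3/2 = 3.15 m.
Total vertical stress at mid-clay: σ_v = 19.1×2 + 17.8×1.15 = 58.67 kPa.
Pore pressure: u = 9.81×(3.15 − 0) = 30.902 kPa.
Initial effective stress: σ'_0 = σ_v − u = 58.67 − 30.902 = 27.768 kPa.
Stress increase at mid-clay by the 2:1 spreading method:
Δσ = qBL/((B+z)(L+z)) = 237×1.5×1.5/((1.5+3.15)(1.5+3.15)) = 24.662 kPa
Final effective stress: σ'_f = σ'_0 + Δσ = 27.768 + 24.662 = 52.43 kPa.
Normally consolidated clay, so the full stress increment lies on the virgin compression line:
S_c = C_c·H/(1+e₀)·log₁₀(σ'_f/σ'_0) = 0.44×2.3/(1+1.3)×log₁₀(52.43/27.768)
    = 0.44 × 0.27604 = 0.1215 m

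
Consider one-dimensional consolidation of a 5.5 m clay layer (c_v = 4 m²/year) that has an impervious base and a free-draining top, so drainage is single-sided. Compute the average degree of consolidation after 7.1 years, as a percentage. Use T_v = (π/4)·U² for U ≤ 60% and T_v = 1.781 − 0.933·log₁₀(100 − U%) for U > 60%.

Drainage path length: H_d = H = 5.5 m (single drainage).
T_v = c_v·t/H_d² = 4×7.1/5.5² = 0.93884.
T_v = 0.93884 corresponds to the U > 60% branch:
U = 1 − 10^((1.781 − T_v)/0.933)/100 = 0.9201

U ≈ 92 %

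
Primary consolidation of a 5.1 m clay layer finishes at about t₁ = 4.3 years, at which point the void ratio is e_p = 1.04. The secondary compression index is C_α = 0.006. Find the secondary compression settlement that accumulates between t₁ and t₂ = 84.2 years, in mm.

Secondary compression: S_s = C_α·H/(1+e_p)·log₁₀(t₂/t₁)
S_s = 0.006×5.1/(1+1.04)×log₁₀(84.2/4.3)
    = 0.015 × 1.292 = 0.01938 m

S_s ≈ 19.4 mm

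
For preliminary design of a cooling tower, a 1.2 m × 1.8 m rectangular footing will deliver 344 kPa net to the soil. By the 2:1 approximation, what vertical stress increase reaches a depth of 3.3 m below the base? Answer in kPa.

Δσ_z ≈ 32.4 kPa

By the 2:1 method the load spreads at 1 horizontal : 2 vertical, so at depth z the loaded area has grown by z in each plan dimension:
Δσ = qBL/((B+z)(L+z)) = 344×1.2×1.8/((1.2+3.3)(1.8+3.3)) = 32.376 kPa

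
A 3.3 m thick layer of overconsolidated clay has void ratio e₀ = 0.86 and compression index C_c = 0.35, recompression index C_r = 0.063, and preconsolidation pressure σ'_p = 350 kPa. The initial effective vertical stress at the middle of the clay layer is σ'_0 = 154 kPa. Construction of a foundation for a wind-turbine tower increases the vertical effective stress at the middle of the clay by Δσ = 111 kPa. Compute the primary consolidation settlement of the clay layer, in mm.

Final effective stress: σ'_f = 154 + 111 = 265 kPa.
σ'_f = 265 ≤ σ'_p = 350 kPa, so the clay remains overconsolidated and only the recompression index applies:
S_c = C_r·H/(1+e₀)·log₁₀(σ'_f/σ'_0) = 0.063×3.3/1.86×log₁₀(265/154)
    = 0.11177 × 0.23573 = 0.02635 m

S_c ≈ 26.3 mm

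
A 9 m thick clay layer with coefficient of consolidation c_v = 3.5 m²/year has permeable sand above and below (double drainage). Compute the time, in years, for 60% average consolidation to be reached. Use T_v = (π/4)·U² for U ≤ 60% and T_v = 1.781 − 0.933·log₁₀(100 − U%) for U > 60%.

t ≈ 1.64 years

Drainage path length: H_d = H/2 = 4.5 m (double drainage).
U ≤ 60%: T_v = (π/4)·U² = (π/4)×0.6² = 0.28274.
t = T_v·H_d²/c_v = 0.28274×4.5²/3.5 = 1.636 years.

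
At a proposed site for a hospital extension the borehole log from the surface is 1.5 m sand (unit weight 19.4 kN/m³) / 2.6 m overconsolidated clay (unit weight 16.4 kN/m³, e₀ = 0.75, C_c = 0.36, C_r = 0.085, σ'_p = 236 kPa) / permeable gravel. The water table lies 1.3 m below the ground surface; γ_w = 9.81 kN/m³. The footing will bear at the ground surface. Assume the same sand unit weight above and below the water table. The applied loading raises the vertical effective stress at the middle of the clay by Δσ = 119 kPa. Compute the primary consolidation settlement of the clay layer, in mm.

S_c ≈ 80.4 mm

Mid-depth of clay below the ground surface: z = 1.5 + 2.6/2 = 2.8 m.
Total vertical stress at mid-clay: σ_v = 19.4×1.5 + 16.4×1.3 = 50.42 kPa.
Pore pressure: u = 9.81×(2.8 − 1.3) = 14.715 kPa.
Initial effective stress: σ'_0 = σ_v − u = 50.42 − 14.715 = 35.705 kPa.
Final effective stress: σ'_f = 35.705 + 119 = 154.7 kPa.
σ'_f = 154.7 ≤ σ'_p = 236 kPa, so the clay remains overconsolidated and only the recompression index applies:
S_c = C_r·H/(1+e₀)·log₁₀(σ'_f/σ'_0) = 0.085×2.6/1.75×log₁₀(154.7/35.705)
    = 0.12628 × 0.63676 = 0.08041 m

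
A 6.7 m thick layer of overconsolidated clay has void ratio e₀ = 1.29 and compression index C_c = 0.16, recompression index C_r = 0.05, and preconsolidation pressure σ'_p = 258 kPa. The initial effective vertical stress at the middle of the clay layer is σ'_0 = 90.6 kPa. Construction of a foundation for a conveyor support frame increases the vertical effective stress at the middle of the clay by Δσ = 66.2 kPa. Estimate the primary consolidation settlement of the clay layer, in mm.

S_c ≈ 34.8 mm

Final effective stress: σ'_f = 90.6 + 66.2 = 156.8 kPa.
σ'_f = 156.8 ≤ σ'_p = 258 kPa, so the clay remains overconsolidated and only the recompression index applies:
S_c = C_r·H/(1+e₀)·log₁₀(σ'_f/σ'_0) = 0.05×6.7/2.29×log₁₀(156.8/90.6)
    = 0.14629 × 0.23822 = 0.03485 m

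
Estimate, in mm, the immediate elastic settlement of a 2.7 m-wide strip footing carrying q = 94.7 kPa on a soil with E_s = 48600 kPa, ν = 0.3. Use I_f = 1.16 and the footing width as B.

Immediate (elastic) settlement: S_e = q·B·(1−ν²)/E_s · I_f.
S_e = 94.7 × 2.7 × (1 − 0.3²) / 48600 × 1.16
    = 94.7 × 2.7 × 0.91 / 48600 × 1.16
    = 0.005554 m = 5.554 mm

S_e ≈ 5.55 mm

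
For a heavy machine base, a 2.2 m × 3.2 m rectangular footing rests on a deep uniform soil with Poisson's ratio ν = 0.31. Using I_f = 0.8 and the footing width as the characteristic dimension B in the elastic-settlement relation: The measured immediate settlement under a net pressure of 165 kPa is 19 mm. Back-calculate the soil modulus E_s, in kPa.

S_e = q·B·(1−ν²)/E_s · I_f  ⇒  E_s = q·B·(1−ν²)·I_f / S_e.
E_s = 165 × 2.2 × 0.9039 × 0.8 / 0.019 = 13820 kPa

E_s ≈ 13800 kPa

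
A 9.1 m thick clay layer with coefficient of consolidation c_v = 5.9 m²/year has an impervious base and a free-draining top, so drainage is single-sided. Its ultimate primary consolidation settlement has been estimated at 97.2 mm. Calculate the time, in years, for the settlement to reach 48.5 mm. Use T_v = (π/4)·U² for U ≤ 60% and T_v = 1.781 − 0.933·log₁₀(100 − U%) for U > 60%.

Drainage path length: H_d = H = 9.1 m (single drainage).
U = S(t)/S_ult = 48.5/97.2 = 0.499.
U ≤ 60%: T_v = (π/4)·U² = (π/4)×0.49897² = 0.19554.
t = T_v·H_d²/c_v = 0.19554×9.1²/5.9 = 2.745 years.

t ≈ 2.74 years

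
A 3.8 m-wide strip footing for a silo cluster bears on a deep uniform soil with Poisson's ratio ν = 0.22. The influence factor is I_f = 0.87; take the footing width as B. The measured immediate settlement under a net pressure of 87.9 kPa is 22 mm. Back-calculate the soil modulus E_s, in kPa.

S_e = q·B·(1−ν²)/E_s · I_f  ⇒  E_s = q·B·(1−ν²)·I_f / S_e.
E_s = 87.9 × 3.8 × 0.9516 × 0.87 / 0.022 = 12570 kPa

E_s ≈ 12600 kPa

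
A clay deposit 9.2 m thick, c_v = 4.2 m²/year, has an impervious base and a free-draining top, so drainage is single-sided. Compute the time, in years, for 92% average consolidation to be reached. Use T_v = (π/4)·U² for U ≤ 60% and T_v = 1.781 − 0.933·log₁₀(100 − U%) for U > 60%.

t ≈ 18.9 years

Drainage path length: H_d = H = 9.2 m (single drainage).
U > 60%: T_v = 1.781 − 0.933·log₁₀(100 − 92) = 0.93842.
t = T_v·H_d²/c_v = 0.93842×9.2²/4.2 = 18.91 years.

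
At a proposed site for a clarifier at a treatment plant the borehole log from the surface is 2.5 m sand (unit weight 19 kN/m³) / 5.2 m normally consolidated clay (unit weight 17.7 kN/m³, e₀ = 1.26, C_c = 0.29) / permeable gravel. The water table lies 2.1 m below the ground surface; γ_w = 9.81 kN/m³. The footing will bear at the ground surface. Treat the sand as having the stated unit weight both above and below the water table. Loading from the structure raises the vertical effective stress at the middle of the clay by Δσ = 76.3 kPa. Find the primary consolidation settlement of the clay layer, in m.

S_c ≈ 0.227 m

Mid-depth of clay below the ground surface: z = 2.5 + 5.2/2 = 5.1 m.
Total vertical stress at mid-clay: σ_v = 19×2.5 + 17.7×2.6 = 93.52 kPa.
Pore pressure: u = 9.81×(5.1 − 2.1) = 29.43 kPa.
Initial effective stress: σ'_0 = σ_v − u = 93.52 − 29.43 = 64.09 kPa.
Final effective stress: σ'_f = σ'_0 + Δσ = 64.09 + 76.3 = 140.39 kPa.
Normally consolidated clay, so the full stress increment lies on the virgin compression line:
S_c = C_c·H/(1+e₀)·log₁₀(σ'_f/σ'_0) = 0.29×5.2/(1+1.26)×log₁₀(140.39/64.09)
    = 0.66726 × 0.34055 = 0.2272 m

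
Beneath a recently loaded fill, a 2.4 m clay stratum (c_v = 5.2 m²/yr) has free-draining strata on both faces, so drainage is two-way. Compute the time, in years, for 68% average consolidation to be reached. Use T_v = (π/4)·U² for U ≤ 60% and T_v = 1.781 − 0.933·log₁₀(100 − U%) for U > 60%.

t ≈ 0.104 years

Drainage path length: H_d = H/2 = 1.2 m (double drainage).
U > 60%: T_v = 1.781 − 0.933·log₁₀(100 − 68) = 0.3767.
t = T_v·H_d²/c_v = 0.3767×1.2²/5.2 = 0.1043 years.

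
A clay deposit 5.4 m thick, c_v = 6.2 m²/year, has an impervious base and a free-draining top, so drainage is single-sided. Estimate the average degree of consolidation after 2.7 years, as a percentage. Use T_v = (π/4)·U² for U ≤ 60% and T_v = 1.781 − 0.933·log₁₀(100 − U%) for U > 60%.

U ≈ 80.3 %

Drainage path length: H_d = H = 5.4 m (single drainage).
T_v = c_v·t/H_d² = 6.2×2.7/5.4² = 0.57407.
T_v = 0.57407 corresponds to the U > 60% branch:
U = 1 − 10^((1.781 − T_v)/0.933)/100 = 0.8034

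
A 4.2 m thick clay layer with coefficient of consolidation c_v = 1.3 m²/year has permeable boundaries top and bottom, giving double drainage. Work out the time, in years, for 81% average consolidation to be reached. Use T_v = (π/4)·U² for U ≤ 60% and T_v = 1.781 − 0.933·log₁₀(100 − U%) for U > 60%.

Drainage path length: H_d = H/2 = 2.1 m (double drainage).
U > 60%: T_v = 1.781 − 0.933·log₁₀(100 − 81) = 0.58792.
t = T_v·H_d²/c_v = 0.58792×2.1²/1.3 = 1.994 years.

t ≈ 1.99 years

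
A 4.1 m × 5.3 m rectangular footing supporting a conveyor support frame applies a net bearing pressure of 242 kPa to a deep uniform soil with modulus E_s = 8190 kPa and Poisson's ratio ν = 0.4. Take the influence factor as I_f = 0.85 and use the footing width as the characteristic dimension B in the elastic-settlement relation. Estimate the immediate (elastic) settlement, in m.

S_e ≈ 0.0865 m

Immediate (elastic) settlement: S_e = q·B·(1−ν²)/E_s · I_f.
S_e = 242 × 4.1 × (1 − 0.4²) / 8190 × 0.85
    = 242 × 4.1 × 0.84 / 8190 × 0.85
    = 0.0865 m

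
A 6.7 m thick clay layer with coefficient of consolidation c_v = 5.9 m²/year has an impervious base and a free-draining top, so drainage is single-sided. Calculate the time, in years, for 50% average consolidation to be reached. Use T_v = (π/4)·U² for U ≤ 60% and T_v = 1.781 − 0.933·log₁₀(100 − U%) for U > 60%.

t ≈ 1.49 years

Drainage path length: H_d = H = 6.7 m (single drainage).
U ≤ 60%: T_v = (π/4)·U² = (π/4)×0.5² = 0.19635.
t = T_v·H_d²/c_v = 0.19635×6.7²/5.9 = 1.494 years.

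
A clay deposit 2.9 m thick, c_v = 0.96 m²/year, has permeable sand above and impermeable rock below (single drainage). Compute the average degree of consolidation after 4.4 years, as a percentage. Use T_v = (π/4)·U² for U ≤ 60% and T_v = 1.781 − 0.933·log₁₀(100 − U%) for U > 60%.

Drainage path length: H_d = H = 2.9 m (single drainage).
T_v = c_v·t/H_d² = 0.96×4.4/2.9² = 0.50226.
T_v = 0.50226 corresponds to the U > 60% branch:
U = 1 − 10^((1.781 − T_v)/0.933)/100 = 0.7653

U ≈ 76.5 %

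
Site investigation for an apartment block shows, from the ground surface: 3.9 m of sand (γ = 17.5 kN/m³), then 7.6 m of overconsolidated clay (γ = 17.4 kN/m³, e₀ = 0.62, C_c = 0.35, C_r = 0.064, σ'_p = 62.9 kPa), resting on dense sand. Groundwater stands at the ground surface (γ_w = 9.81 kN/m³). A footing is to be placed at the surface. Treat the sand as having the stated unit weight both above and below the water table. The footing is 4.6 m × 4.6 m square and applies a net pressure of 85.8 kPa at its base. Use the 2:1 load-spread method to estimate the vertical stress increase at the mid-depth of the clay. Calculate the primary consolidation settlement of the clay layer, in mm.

S_c ≈ 93.4 mm

Mid-depth of clay below the ground surface: z = 3.9 + 7.6/2 = 7.7 m.
Total vertical stress at mid-clay: σ_v = 17.5×3.9 + 17.4×3.8 = 134.37 kPa.
Pore pressure: u = 9.81×(7.7 − 0) = 75.537 kPa.
Initial effective stress: σ'_0 = σ_v − u = 134.37 − 75.537 = 58.833 kPa.
Stress increase at mid-clay by the 2:1 spreading method:
Δσ = qBL/((B+z)(L+z)) = 85.8×4.6×4.6/((4.6+7.7)(4.6+7.7)) = 12 kPa
Final effective stress: σ'_f = 58.833 + 12 = 70.833 kPa.
σ'_f = 70.833 > σ'_p = 62.9 kPa, so the stress path crosses the preconsolidation pressure — recompression up to σ'_p, then virgin compression beyond:
S_c = H/(1+e₀)·[C_r·log₁₀(σ'_p/σ'_0) + C_c·log₁₀(σ'_f/σ'_p)]
    = 7.6/1.62 × [0.064×log₁₀(62.9/58.833) + 0.35×log₁₀(70.833/62.9)]
    = 4.6914 × [0.0018579 + 0.018055] = 0.09342 m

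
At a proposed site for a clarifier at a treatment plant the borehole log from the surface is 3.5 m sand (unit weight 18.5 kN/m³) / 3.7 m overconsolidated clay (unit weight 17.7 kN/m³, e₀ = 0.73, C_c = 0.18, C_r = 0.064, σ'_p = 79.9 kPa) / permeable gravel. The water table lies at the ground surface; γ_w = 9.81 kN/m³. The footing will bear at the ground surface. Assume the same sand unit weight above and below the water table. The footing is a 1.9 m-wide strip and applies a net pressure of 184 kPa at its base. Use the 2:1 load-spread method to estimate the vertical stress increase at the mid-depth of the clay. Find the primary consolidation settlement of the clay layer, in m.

S_c ≈ 0.0599 m

Mid-depth of clay below the ground surface: z = 3.5 + 3.7/2 = 5.35 m.
Total vertical stress at mid-clay: σ_v = 18.5×3.5 + 17.7×1.85 = 97.495 kPa.
Pore pressure: u = 9.81×(5.35 − 0) = 52.483 kPa.
Initial effective stress: σ'_0 = σ_v − u = 97.495 − 52.483 = 45.012 kPa.
Stress increase at mid-clay by the 2:1 spreading method:
Δσ = qB/(B+z) = 184×1.9/(1.9+5.35) = 48.221 kPa
Final effective stress: σ'_f = 45.012 + 48.221 = 93.233 kPa.
σ'_f = 93.233 > σ'_p = 79.9 kPa, so the stress path crosses the preconsolidation pressure — recompression up to σ'_p, then virgin compression beyond:
S_c = H/(1+e₀)·[C_r·log₁₀(σ'_p/σ'_0) + C_c·log₁₀(σ'_f/σ'_p)]
    = 3.7/1.73 × [0.064×log₁₀(79.9/45.012) + 0.18×log₁₀(93.233/79.9)]
    = 2.1387 × [0.01595 + 0.012064] = 0.05991 m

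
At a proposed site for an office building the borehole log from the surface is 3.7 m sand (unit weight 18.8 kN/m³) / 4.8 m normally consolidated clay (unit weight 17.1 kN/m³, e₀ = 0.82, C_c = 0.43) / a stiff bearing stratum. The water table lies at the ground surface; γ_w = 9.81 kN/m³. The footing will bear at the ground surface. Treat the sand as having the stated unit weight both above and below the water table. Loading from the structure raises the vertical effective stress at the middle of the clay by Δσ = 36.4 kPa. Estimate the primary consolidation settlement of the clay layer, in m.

Mid-depth of clay below the ground surface: z = 3.7 + 4.8/2 = 6.1 m.
Total vertical stress at mid-clay: σ_v = 18.8×3.7 + 17.1×2.4 = 110.6 kPa.
Pore pressure: u = 9.81×(6.1 − 0) = 59.841 kPa.
Initial effective stress: σ'_0 = σ_v − u = 110.6 − 59.841 = 50.759 kPa.
Final effective stress: σ'_f = σ'_0 + Δσ = 50.759 + 36.4 = 87.159 kPa.
Normally consolidated clay, so the full stress increment lies on the virgin compression line:
S_c = C_c·H/(1+e₀)·log₁₀(σ'_f/σ'_0) = 0.43×4.8/(1+0.82)×log₁₀(87.159/50.759)
    = 1.1341 × 0.2348 = 0.2663 m

S_c ≈ 0.266 m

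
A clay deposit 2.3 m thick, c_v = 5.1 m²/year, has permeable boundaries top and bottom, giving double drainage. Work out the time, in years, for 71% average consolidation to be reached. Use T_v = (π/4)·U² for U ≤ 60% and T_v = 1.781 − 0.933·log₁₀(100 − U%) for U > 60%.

t ≈ 0.108 years

Drainage path length: H_d = H/2 = 1.15 m (double drainage).
U > 60%: T_v = 1.781 − 0.933·log₁₀(100 − 71) = 0.41658.
t = T_v·H_d²/c_v = 0.41658×1.15²/5.1 = 0.108 years.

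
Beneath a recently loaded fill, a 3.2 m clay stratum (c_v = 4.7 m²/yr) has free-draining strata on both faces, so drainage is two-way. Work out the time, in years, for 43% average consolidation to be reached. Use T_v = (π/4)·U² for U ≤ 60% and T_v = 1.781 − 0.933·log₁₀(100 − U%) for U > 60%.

t ≈ 0.0791 years

Drainage path length: H_d = H/2 = 1.6 m (double drainage).
U ≤ 60%: T_v = (π/4)·U² = (π/4)×0.43² = 0.14522.
t = T_v·H_d²/c_v = 0.14522×1.6²/4.7 = 0.0791 years.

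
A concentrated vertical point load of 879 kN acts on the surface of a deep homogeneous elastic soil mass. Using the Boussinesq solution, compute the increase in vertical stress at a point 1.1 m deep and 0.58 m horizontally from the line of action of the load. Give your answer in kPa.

Δσ_z ≈ 188 kPa

Boussinesq vertical stress below a point load on an elastic half-space:
Δσ_z = 3P/(2πz²) · [1 + (r/z)²]^(−5/2)
r/z = 0.58/1.1 = 0.52727; [1+(r/z)²]^(−5/2) = 0.54158.
Δσ_z = 3×879/(2π×1.1²) × 0.54158 = 346.85 × 0.54158 = 187.8 kPa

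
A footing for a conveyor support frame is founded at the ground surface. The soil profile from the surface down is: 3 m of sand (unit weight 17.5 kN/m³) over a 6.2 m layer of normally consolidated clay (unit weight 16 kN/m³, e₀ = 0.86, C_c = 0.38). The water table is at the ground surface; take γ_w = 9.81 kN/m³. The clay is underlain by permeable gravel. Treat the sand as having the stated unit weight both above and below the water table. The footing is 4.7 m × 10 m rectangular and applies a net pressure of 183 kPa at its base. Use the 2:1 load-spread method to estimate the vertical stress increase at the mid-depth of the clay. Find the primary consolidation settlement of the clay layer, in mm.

S_c ≈ 426 mm

Mid-depth of clay below the ground surface: z = 3 + 6.2/2 = 6.1 m.
Total vertical stress at mid-clay: σ_v = 17.5×3 + 16×3.1 = 102.1 kPa.
Pore pressure: u = 9.81×(6.1 − 0) = 59.841 kPa.
Initial effective stress: σ'_0 = σ_v − u = 102.1 − 59.841 = 42.259 kPa.
Stress increase at mid-clay by the 2:1 spreading method:
Δσ = qBL/((B+z)(L+z)) = 183×4.7×10/((4.7+6.1)(10+6.1)) = 49.465 kPa
Final effective stress: σ'_f = σ'_0 + Δσ = 42.259 + 49.465 = 91.724 kPa.
Normally consolidated clay, so the full stress increment lies on the virgin compression line:
S_c = C_c·H/(1+e₀)·log₁₀(σ'_f/σ'_0) = 0.38×6.2/(1+0.86)×log₁₀(91.724/42.259)
    = 1.2667 × 0.33656 = 0.4263 m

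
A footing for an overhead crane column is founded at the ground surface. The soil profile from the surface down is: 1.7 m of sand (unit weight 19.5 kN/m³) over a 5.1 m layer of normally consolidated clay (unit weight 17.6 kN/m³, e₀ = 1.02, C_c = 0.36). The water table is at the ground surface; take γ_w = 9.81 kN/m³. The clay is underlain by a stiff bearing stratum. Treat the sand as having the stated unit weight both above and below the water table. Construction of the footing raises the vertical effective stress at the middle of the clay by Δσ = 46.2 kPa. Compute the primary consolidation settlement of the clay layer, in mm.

S_c ≈ 324 mm

Mid-depth of clay below the ground surface: z = 1.7 + 5.1/2 = 4.25 m.
Total vertical stress at mid-clay: σ_v = 19.5×1.7 + 17.6×2.55 = 78.03 kPa.
Pore pressure: u = 9.81×(4.25 − 0) = 41.693 kPa.
Initial effective stress: σ'_0 = σ_v − u = 78.03 − 41.693 = 36.337 kPa.
Final effective stress: σ'_f = σ'_0 + Δσ = 36.337 + 46.2 = 82.537 kPa.
Normally consolidated clay, so the full stress increment lies on the virgin compression line:
S_c = C_c·H/(1+e₀)·log₁₀(σ'_f/σ'_0) = 0.36×5.1/(1+1.02)×log₁₀(82.537/36.337)
    = 0.90891 × 0.3563 = 0.3238 m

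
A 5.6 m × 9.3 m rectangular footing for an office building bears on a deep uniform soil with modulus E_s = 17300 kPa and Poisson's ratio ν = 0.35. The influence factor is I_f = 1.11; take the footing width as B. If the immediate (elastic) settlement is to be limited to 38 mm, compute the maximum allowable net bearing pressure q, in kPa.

q ≈ 121 kPa

S_e = q·B·(1−ν²)/E_s · I_f  ⇒  q = S_e·E_s / (B·(1−ν²)·I_f).
q = 0.038 × 17300 / (5.6 × 0.8775 × 1.11) = 120.5 kPa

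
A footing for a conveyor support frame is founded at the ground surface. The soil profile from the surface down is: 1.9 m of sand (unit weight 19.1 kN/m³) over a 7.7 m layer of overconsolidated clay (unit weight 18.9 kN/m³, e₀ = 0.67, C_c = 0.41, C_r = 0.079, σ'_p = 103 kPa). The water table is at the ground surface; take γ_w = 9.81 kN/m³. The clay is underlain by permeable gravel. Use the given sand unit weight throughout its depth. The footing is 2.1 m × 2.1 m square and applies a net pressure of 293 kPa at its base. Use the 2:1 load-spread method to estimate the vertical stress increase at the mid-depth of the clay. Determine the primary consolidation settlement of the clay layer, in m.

S_c ≈ 0.053 m

Mid-depth of clay below the ground surface: z = 1.9 + 7.7/2 = 5.75 m.
Total vertical stress at mid-clay: σ_v = 19.1×1.9 + 18.9×3.85 = 109.06 kPa.
Pore pressure: u = 9.81×(5.75 − 0) = 56.408 kPa.
Initial effective stress: σ'_0 = σ_v − u = 109.06 − 56.408 = 52.652 kPa.
Stress increase at mid-clay by the 2:1 spreading method:
Δσ = qBL/((B+z)(L+z)) = 293×2.1×2.1/((2.1+5.75)(2.1+5.75)) = 20.968 kPa
Final effective stress: σ'_f = 52.652 + 20.968 = 73.62 kPa.
σ'_f = 73.62 ≤ σ'_p = 103 kPa, so the clay remains overconsolidated and only the recompression index applies:
S_c = C_r·H/(1+e₀)·log₁₀(σ'_f/σ'_0) = 0.079×7.7/1.67×log₁₀(73.62/52.652)
    = 0.36425 × 0.14558 = 0.05303 m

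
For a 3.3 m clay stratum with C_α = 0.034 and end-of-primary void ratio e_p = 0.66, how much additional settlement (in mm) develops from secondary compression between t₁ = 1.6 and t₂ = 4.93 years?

Secondary compression: S_s = C_α·H/(1+e_p)·log₁₀(t₂/t₁)
S_s = 0.034×3.3/(1+0.66)×log₁₀(4.93/1.6)
    = 0.06759 × 0.4887 = 0.03303 m

S_s ≈ 33 mm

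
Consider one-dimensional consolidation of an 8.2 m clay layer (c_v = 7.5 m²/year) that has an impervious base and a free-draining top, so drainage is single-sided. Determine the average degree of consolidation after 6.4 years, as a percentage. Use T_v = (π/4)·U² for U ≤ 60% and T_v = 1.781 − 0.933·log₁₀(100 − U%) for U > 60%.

Drainage path length: H_d = H = 8.2 m (single drainage).
T_v = c_v·t/H_d² = 7.5×6.4/8.2² = 0.71386.
T_v = 0.71386 corresponds to the U > 60% branch:
U = 1 − 10^((1.781 − T_v)/0.933)/100 = 0.8608

U ≈ 86.1 %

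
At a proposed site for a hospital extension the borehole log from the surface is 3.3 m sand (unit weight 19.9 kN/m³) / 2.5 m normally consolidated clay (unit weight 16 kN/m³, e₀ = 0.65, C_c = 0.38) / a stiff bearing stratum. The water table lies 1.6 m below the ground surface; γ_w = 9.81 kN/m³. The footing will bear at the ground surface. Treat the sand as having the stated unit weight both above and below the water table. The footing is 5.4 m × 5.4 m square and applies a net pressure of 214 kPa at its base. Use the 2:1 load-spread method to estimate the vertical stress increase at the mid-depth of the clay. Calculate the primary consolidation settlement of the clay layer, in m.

S_c ≈ 0.187 m

Mid-depth of clay below the ground surface: z = 3.3 + 2.5/2 = 4.55 m.
Total vertical stress at mid-clay: σ_v = 19.9×3.3 + 16×1.25 = 85.67 kPa.
Pore pressure: u = 9.81×(4.55 − 1.6) = 28.94 kPa.
Initial effective stress: σ'_0 = σ_v − u = 85.67 − 28.94 = 56.73 kPa.
Stress increase at mid-clay by the 2:1 spreading method:
Δσ = qBL/((B+z)(L+z)) = 214×5.4×5.4/((5.4+4.55)(5.4+4.55)) = 63.031 kPa
Final effective stress: σ'_f = σ'_0 + Δσ = 56.73 + 63.031 = 119.76 kPa.
Normally consolidated clay, so the full stress increment lies on the virgin compression line:
S_c = C_c·H/(1+e₀)·log₁₀(σ'_f/σ'_0) = 0.38×2.5/(1+0.65)×log₁₀(119.76/56.73)
    = 0.57576 × 0.3245 = 0.1868 m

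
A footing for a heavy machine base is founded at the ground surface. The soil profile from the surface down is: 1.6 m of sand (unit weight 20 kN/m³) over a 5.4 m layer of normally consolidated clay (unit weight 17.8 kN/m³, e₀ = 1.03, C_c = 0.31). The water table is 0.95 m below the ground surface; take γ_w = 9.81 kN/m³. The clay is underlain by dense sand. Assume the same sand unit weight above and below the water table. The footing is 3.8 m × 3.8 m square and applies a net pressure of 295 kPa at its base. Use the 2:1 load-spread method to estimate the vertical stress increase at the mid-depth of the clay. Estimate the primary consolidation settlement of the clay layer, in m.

Mid-depth of clay below the ground surface: z = 1.6 + 5.4/2 = 4.3 m.
Total vertical stress at mid-clay: σ_v = 20×1.6 + 17.8×2.7 = 80.06 kPa.
Pore pressure: u = 9.81×(4.3 − 0.95) = 32.864 kPa.
Initial effective stress: σ'_0 = σ_v − u = 80.06 − 32.864 = 47.196 kPa.
Stress increase at mid-clay by the 2:1 spreading method:
Δσ = qBL/((B+z)(L+z)) = 295×3.8×3.8/((3.8+4.3)(3.8+4.3)) = 64.926 kPa
Final effective stress: σ'_f = σ'_0 + Δσ = 47.196 + 64.926 = 112.12 kPa.
Normally consolidated clay, so the full stress increment lies on the virgin compression line:
S_c = C_c·H/(1+e₀)·log₁₀(σ'_f/σ'_0) = 0.31×5.4/(1+1.03)×log₁₀(112.12/47.196)
    = 0.82463 × 0.37578 = 0.3099 m

S_c ≈ 0.31 m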